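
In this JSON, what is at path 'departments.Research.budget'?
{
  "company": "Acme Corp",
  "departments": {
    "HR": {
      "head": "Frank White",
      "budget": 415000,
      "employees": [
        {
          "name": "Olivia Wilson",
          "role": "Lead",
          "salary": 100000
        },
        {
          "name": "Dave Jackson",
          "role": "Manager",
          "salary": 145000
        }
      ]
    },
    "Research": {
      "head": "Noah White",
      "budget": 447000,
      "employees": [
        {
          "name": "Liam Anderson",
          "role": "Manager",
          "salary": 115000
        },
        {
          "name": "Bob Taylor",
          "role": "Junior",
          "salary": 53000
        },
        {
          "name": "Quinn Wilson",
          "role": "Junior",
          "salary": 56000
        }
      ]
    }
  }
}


Path: departments.Research.budget

Navigate:
  -> departments
  -> Research
  -> budget = 447000

447000


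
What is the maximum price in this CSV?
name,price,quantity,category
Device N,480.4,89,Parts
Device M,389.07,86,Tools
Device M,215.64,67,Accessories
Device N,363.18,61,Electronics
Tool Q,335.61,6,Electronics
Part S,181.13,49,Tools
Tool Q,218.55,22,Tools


Computing maximum price:
Values: [480.4, 389.07, 215.64, 363.18, 335.61, 181.13, 218.55]
Max = 480.4

480.4


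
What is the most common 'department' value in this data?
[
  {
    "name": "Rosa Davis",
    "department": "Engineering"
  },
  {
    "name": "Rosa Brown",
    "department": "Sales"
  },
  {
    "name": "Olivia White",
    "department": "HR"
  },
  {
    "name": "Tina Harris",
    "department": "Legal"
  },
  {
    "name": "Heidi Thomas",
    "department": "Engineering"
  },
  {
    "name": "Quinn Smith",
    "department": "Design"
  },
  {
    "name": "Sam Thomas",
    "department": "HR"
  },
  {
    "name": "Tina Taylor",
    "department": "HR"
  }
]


Counting 'department' values across 8 records:

  HR: 3 ###
  Engineering: 2 ##
  Sales: 1 #
  Legal: 1 #
  Design: 1 #

Most common: HR (3 times)

HR (3 times)


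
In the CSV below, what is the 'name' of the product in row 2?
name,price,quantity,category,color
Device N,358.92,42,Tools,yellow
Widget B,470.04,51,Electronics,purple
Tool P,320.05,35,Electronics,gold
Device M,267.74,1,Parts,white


Query: Row 2 ('Widget B'), column 'name'
Value: Widget B

Widget B


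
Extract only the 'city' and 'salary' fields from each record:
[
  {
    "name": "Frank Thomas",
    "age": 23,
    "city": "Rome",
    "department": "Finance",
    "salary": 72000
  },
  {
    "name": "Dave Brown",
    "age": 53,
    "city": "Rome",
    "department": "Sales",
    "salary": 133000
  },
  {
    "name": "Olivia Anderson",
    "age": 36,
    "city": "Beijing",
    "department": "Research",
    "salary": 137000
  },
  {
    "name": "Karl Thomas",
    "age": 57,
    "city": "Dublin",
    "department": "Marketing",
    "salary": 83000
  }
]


Original: 4 records with fields: name, age, city, department, salary
Keep: ['city', 'salary']
Drop: ['name', 'age', 'department']
Result: 4 records, 2 fields each

[
  {
    "city": "Rome",
    "salary": 72000
  },
  {
    "city": "Rome",
    "salary": 133000
  },
  {
    "city": "Beijing",
    "salary": 137000
  },
  {
    "city": "Dublin",
    "salary": 83000
  }
]


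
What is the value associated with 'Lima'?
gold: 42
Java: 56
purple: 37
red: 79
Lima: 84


Looking up key 'Lima'
Value: 84

84


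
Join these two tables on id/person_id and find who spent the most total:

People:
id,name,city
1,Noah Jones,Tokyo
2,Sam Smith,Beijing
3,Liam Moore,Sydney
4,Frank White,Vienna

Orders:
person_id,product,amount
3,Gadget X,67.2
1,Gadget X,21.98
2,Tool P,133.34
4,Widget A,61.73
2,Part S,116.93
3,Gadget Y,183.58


Join on: people.id = orders.person_id

Joined rows:
  Liam Moore (Sydney) bought Gadget X for $67.2
  Noah Jones (Tokyo) bought Gadget X for $21.98
  Sam Smith (Beijing) bought Tool P for $133.34
  Frank White (Vienna) bought Widget A for $61.73
  Sam Smith (Beijing) bought Part S for $116.93
  Liam Moore (Sydney) bought Gadget Y for $183.58

Total per person:
  Liam Moore: $250.78
  Sam Smith: $250.27
  Frank White: $61.73
  Noah Jones: $21.98

Top spender: Liam Moore ($250.78)

Liam Moore ($250.78)


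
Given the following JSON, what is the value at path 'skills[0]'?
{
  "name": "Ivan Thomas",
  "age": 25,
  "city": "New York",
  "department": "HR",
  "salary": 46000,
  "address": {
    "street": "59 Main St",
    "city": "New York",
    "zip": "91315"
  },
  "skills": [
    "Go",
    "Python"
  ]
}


Query: skills[0]
Path: skills -> first element
Value: Go

Go


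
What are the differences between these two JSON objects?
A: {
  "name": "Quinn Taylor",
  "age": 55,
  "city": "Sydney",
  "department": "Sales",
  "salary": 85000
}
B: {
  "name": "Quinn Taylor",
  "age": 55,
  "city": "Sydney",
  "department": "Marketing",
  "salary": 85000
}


Comparing each field (in key order):
  name: same
  age: same
  city: same
  department: DIFFERENT
  salary: same
Differences:
  department: Sales -> Marketing

1 field(s) changed

1 change: department


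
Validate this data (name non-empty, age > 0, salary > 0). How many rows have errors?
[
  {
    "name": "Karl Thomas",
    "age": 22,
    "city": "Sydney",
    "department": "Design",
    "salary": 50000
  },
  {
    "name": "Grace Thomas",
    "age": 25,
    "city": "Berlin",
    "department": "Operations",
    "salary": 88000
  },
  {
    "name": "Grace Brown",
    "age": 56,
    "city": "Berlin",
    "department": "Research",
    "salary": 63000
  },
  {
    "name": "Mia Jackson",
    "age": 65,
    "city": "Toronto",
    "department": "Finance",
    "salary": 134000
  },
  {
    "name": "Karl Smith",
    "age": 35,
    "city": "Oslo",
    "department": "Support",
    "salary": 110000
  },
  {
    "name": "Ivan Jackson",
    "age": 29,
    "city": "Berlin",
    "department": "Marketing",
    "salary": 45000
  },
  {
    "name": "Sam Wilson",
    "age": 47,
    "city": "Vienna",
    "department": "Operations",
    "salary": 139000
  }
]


Validating 7 records:
Rules: name non-empty, age > 0, salary > 0

  Row 1 (Karl Thomas): OK
  Row 2 (Grace Thomas): OK
  Row 3 (Grace Brown): OK
  Row 4 (Mia Jackson): OK
  Row 5 (Karl Smith): OK
  Row 6 (Ivan Jackson): OK
  Row 7 (Sam Wilson): OK

Total errors: 0

0 errors


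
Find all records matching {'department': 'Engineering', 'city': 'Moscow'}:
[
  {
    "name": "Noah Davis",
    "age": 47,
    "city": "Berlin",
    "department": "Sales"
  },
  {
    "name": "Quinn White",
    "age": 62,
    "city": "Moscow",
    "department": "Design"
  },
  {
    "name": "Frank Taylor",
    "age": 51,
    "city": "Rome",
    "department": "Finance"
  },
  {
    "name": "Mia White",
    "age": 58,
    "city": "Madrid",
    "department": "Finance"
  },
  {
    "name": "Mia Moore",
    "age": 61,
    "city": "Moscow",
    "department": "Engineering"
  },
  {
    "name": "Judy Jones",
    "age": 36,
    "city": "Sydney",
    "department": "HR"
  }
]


Search criteria: {'department': 'Engineering', 'city': 'Moscow'}

Checking 6 records:
  Noah Davis: {department: Sales, city: Berlin}
  Quinn White: {department: Design, city: Moscow}
  Frank Taylor: {department: Finance, city: Rome}
  Mia White: {department: Finance, city: Madrid}
  Mia Moore: {department: Engineering, city: Moscow} <-- MATCH
  Judy Jones: {department: HR, city: Sydney}

Matches: ["Mia Moore"]

["Mia Moore"]


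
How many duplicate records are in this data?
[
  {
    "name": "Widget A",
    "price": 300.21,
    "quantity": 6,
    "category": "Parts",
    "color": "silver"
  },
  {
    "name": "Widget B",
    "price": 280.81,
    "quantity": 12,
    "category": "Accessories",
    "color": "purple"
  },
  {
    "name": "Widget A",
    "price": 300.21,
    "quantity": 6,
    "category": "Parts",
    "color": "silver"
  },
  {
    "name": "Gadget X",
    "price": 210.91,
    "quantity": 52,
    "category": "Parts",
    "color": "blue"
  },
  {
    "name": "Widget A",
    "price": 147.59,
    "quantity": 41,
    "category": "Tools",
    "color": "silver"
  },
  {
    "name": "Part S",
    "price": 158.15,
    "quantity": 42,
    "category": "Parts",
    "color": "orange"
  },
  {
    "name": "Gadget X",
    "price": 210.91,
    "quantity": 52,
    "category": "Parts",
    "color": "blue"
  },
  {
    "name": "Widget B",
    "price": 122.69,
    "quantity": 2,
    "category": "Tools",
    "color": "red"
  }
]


Checking 8 records for duplicates:

  Row 1: Widget A ($300.21, qty 6)
  Row 2: Widget B ($280.81, qty 12)
  Row 3: Widget A ($300.21, qty 6) <-- DUPLICATE
  Row 4: Gadget X ($210.91, qty 52)
  Row 5: Widget A ($147.59, qty 41)
  Row 6: Part S ($158.15, qty 42)
  Row 7: Gadget X ($210.91, qty 52) <-- DUPLICATE
  Row 8: Widget B ($122.69, qty 2)

Duplicates found: 2
Unique records: 6

2 duplicates, 6 unique


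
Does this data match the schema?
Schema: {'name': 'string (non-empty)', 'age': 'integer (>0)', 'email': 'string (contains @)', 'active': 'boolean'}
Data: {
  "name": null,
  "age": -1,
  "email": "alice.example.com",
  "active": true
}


Validating each field against schema:
  name: FAIL (null is not a string)
  age: FAIL (-1 is not > 0)
  email: FAIL ("alice.example.com" does not contain @)
  active: OK (boolean)

Result: INVALID (3 errors: name, age, email)

INVALID (3 errors: name, age, email)


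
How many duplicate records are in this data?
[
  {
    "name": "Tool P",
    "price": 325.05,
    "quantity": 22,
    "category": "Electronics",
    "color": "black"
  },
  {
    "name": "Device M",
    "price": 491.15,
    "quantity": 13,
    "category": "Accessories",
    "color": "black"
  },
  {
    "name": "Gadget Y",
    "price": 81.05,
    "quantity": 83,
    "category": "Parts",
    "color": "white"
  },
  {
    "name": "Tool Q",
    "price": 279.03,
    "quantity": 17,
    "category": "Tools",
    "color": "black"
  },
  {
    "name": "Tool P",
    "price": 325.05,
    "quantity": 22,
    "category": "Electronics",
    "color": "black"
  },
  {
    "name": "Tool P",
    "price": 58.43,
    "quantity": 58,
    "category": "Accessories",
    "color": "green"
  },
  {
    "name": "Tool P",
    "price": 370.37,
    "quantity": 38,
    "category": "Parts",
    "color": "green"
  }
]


Checking 7 records for duplicates:

  Row 1: Tool P ($325.05, qty 22)
  Row 2: Device M ($491.15, qty 13)
  Row 3: Gadget Y ($81.05, qty 83)
  Row 4: Tool Q ($279.03, qty 17)
  Row 5: Tool P ($325.05, qty 22) <-- DUPLICATE
  Row 6: Tool P ($58.43, qty 58)
  Row 7: Tool P ($370.37, qty 38)

Duplicates found: 1
Unique records: 6

1 duplicates, 6 unique


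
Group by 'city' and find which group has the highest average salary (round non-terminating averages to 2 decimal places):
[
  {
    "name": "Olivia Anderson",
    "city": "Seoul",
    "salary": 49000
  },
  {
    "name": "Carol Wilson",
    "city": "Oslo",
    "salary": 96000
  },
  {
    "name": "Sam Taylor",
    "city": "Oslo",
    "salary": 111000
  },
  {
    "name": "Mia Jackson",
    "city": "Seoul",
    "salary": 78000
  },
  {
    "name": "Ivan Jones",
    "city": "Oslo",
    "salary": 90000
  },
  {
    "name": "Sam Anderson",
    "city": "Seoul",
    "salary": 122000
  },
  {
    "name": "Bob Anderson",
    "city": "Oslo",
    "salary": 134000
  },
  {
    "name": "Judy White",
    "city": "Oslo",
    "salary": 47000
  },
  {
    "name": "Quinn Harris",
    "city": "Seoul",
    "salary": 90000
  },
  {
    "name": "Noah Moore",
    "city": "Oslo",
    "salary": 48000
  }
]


Group by: city

Groups:
  Oslo: 6 people, avg salary = 526000/6 ≈ $87666.67
  Seoul: 4 people, avg salary = 339000/4 = $84750

Highest average salary: Oslo (≈$87666.67)

Oslo (≈$87666.67)


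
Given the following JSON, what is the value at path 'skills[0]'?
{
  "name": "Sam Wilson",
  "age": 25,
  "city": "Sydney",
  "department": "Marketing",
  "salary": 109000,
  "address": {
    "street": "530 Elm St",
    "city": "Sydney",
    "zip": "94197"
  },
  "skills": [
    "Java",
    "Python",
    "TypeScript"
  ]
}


Query: skills[0]
Path: skills -> first element
Value: Java

Java


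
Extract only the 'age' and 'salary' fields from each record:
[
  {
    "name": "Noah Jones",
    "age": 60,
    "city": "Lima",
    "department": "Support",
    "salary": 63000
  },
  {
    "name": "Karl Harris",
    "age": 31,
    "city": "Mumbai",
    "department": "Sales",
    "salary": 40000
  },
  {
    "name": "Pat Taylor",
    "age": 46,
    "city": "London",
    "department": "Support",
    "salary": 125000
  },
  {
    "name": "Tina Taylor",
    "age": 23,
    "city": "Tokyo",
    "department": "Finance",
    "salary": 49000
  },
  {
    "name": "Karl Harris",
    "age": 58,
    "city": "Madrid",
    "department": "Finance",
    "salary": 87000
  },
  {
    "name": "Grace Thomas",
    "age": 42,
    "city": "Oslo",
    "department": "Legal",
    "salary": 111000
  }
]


Original: 6 records with fields: name, age, city, department, salary
Keep: ['age', 'salary']
Drop: ['name', 'city', 'department']
Result: 6 records, 2 fields each

[
  {
    "age": 60,
    "salary": 63000
  },
  {
    "age": 31,
    "salary": 40000
  },
  {
    "age": 46,
    "salary": 125000
  },
  {
    "age": 23,
    "salary": 49000
  },
  {
    "age": 58,
    "salary": 87000
  },
  {
    "age": 42,
    "salary": 111000
  }
]


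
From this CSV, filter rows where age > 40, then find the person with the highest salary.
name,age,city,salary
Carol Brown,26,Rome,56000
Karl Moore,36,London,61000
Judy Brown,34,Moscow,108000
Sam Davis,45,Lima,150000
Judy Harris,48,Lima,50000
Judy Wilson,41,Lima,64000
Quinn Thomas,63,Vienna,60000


Filter: age > 40
Sort by: salary (descending)

Filtered records (4):
  Sam Davis, age 45, salary $150000
  Judy Wilson, age 41, salary $64000
  Quinn Thomas, age 63, salary $60000
  Judy Harris, age 48, salary $50000

Highest salary: Sam Davis ($150000)

Sam Davis


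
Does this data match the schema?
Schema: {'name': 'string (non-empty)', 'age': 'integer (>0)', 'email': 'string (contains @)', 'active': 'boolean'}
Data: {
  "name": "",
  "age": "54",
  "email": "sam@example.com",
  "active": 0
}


Validating each field against schema:
  name: FAIL ("" is an empty string)
  age: FAIL ("54" is not an integer)
  email: OK (string with @)
  active: FAIL (0 is not a boolean)

Result: INVALID (3 errors: name, age, active)

INVALID (3 errors: name, age, active)


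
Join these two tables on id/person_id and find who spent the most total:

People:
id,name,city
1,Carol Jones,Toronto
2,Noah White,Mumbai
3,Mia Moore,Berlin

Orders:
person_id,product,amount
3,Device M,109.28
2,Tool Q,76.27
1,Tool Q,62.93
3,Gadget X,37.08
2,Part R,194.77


Join on: people.id = orders.person_id

Joined rows:
  Mia Moore (Berlin) bought Device M for $109.28
  Noah White (Mumbai) bought Tool Q for $76.27
  Carol Jones (Toronto) bought Tool Q for $62.93
  Mia Moore (Berlin) bought Gadget X for $37.08
  Noah White (Mumbai) bought Part R for $194.77

Total per person:
  Noah White: $271.04
  Mia Moore: $146.36
  Carol Jones: $62.93

Top spender: Noah White ($271.04)

Noah White ($271.04)


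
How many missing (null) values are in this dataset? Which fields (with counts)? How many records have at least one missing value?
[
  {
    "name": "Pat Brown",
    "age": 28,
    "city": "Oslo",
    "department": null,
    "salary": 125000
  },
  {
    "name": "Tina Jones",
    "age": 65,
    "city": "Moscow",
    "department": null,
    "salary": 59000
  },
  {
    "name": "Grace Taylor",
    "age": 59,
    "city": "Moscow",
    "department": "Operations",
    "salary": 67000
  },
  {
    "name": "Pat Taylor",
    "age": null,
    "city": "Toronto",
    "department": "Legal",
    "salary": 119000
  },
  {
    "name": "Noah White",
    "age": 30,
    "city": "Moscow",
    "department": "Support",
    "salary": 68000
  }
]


Checking for missing (null) values in 5 records:

  Pat Brown: department
  Tina Jones: department
  Grace Taylor: complete
  Pat Taylor: age
  Noah White: complete

Per field:
  name: 0 missing
  age: 1 missing
  city: 0 missing
  department: 2 missing
  salary: 0 missing

Total missing values: 3
Records with any missing: 3

3 missing values (age: 1, department: 2); 3 incomplete records


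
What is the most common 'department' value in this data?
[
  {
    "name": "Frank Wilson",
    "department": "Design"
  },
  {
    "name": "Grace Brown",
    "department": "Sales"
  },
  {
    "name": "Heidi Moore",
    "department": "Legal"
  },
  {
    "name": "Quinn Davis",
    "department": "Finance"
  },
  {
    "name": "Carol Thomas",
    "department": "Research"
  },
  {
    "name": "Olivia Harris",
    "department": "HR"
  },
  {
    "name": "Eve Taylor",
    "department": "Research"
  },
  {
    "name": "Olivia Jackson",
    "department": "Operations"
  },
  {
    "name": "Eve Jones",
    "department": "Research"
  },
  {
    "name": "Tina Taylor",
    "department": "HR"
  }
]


Counting 'department' values across 10 records:

  Research: 3 ###
  HR: 2 ##
  Design: 1 #
  Sales: 1 #
  Legal: 1 #
  Finance: 1 #
  Operations: 1 #

Most common: Research (3 times)

Research (3 times)


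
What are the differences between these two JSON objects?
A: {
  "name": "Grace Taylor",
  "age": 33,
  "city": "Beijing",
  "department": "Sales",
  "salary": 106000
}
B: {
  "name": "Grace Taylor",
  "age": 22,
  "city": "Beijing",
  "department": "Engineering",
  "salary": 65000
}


Comparing each field (in key order):
  name: same
  age: DIFFERENT
  city: same
  department: DIFFERENT
  salary: DIFFERENT
Differences:
  age: 33 -> 22
  department: Sales -> Engineering
  salary: 106000 -> 65000

3 field(s) changed

3 changes: age, department, salary


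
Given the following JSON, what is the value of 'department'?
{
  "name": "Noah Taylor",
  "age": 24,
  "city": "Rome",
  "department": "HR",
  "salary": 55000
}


Looking up field 'department'
Value: HR

HR


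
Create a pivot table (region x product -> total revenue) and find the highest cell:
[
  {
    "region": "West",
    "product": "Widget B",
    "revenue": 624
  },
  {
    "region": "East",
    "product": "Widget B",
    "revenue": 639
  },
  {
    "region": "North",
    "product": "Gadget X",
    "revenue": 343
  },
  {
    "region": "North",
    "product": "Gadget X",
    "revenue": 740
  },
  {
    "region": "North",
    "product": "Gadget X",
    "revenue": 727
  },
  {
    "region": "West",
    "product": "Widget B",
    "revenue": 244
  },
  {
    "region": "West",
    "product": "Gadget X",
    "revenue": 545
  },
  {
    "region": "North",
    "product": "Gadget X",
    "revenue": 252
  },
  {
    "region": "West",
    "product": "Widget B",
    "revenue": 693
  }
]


Pivot: region (rows) x product (columns) -> total revenue

     Gadget X      Widget B    
East             0           639  
North         2062             0  
West           545          1561  

Highest: North / Gadget X = $2062

North / Gadget X = $2062


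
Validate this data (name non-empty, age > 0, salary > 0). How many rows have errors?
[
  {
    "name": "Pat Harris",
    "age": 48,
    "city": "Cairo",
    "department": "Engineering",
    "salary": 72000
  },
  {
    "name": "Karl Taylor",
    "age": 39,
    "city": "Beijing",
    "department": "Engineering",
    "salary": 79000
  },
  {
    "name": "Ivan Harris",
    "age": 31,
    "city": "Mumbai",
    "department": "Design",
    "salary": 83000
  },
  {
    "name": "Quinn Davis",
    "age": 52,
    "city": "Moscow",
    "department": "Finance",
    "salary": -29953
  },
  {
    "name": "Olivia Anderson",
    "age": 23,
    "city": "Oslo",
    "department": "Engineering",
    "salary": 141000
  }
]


Validating 5 records:
Rules: name non-empty, age > 0, salary > 0

  Row 1 (Pat Harris): OK
  Row 2 (Karl Taylor): OK
  Row 3 (Ivan Harris): OK
  Row 4 (Quinn Davis): negative salary: -29953
  Row 5 (Olivia Anderson): OK

Total errors: 1

1 errors


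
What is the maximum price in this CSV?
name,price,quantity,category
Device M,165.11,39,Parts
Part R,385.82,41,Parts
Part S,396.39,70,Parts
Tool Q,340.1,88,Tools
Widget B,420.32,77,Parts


Computing maximum price:
Values: [165.11, 385.82, 396.39, 340.1, 420.32]
Max = 420.32

420.32


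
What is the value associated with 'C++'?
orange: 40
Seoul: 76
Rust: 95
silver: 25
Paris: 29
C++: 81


Looking up key 'C++'
Value: 81

81


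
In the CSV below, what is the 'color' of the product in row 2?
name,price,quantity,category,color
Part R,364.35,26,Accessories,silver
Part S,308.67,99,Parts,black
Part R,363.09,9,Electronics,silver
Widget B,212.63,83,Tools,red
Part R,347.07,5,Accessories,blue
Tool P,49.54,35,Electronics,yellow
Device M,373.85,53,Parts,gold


Query: Row 2 ('Part S'), column 'color'
Value: black

black


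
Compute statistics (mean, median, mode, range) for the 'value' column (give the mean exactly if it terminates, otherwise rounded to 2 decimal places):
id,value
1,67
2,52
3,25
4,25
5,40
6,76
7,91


Data: [67, 52, 25, 25, 40, 76, 91]
Count: 7
Sum: 376
Mean: 376/7 ≈ 53.71 (rounded to 2 decimal places)
Sorted: [25, 25, 40, 52, 67, 76, 91]
Median: 52.0
Mode: 25 (2 times)
Range: 91 - 25 = 66
Min: 25, Max: 91

mean≈53.71, median=52.0, mode=25, range=66


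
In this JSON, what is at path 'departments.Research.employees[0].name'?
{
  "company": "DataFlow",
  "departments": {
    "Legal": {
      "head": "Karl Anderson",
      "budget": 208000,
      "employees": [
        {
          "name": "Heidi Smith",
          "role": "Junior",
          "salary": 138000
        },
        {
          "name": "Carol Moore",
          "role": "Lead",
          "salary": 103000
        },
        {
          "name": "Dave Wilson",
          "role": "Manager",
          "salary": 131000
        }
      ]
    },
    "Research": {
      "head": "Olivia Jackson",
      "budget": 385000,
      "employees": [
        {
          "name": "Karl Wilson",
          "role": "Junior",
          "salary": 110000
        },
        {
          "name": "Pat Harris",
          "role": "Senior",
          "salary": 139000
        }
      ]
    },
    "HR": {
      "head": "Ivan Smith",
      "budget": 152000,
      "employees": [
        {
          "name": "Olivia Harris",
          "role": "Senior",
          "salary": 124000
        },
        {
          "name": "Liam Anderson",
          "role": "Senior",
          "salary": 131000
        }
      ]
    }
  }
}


Path: departments.Research.employees[0].name

Navigate:
  -> departments
  -> Research
  -> employees[0].name = 'Karl Wilson'

Karl Wilson


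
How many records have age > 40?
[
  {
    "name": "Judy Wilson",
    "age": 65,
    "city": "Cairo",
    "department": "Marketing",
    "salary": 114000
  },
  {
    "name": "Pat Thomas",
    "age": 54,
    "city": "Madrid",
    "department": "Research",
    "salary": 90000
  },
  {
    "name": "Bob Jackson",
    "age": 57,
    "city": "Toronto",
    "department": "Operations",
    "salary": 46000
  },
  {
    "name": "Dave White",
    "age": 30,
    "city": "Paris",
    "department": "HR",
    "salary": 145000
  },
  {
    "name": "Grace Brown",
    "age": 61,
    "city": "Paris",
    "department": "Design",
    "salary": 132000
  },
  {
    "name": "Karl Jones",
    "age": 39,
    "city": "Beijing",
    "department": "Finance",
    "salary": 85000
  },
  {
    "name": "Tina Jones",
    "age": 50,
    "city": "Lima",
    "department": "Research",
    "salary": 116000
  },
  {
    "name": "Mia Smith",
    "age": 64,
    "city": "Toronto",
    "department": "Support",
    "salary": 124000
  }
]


Data: 8 records
Condition: age > 40

Checking each record:
  Judy Wilson: 65 MATCH
  Pat Thomas: 54 MATCH
  Bob Jackson: 57 MATCH
  Dave White: 30
  Grace Brown: 61 MATCH
  Karl Jones: 39
  Tina Jones: 50 MATCH
  Mia Smith: 64 MATCH

Count: 6

6


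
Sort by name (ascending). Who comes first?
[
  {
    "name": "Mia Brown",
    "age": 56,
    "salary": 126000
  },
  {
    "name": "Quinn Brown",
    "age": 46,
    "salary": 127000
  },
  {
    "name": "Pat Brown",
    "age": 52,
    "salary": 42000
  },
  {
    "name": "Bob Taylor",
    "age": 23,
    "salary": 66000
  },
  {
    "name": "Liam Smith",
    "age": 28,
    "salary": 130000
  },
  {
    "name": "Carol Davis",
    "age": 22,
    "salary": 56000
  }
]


Sort by: name (ascending)

Sorted order:
  1. Bob Taylor (name = Bob Taylor)
  2. Carol Davis (name = Carol Davis)
  3. Liam Smith (name = Liam Smith)
  4. Mia Brown (name = Mia Brown)
  5. Pat Brown (name = Pat Brown)
  6. Quinn Brown (name = Quinn Brown)

First: Bob Taylor

Bob Taylor


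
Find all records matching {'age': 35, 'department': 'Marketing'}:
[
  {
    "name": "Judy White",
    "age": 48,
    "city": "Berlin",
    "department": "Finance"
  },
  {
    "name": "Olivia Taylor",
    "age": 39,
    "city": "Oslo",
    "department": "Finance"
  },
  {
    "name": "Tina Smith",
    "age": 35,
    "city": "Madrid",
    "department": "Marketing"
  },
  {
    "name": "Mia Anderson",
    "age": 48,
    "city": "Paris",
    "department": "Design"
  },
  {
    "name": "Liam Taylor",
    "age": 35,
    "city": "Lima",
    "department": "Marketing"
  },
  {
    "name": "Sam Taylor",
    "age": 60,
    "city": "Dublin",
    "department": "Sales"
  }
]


Search criteria: {'age': 35, 'department': 'Marketing'}

Checking 6 records:
  Judy White: {age: 48, department: Finance}
  Olivia Taylor: {age: 39, department: Finance}
  Tina Smith: {age: 35, department: Marketing} <-- MATCH
  Mia Anderson: {age: 48, department: Design}
  Liam Taylor: {age: 35, department: Marketing} <-- MATCH
  Sam Taylor: {age: 60, department: Sales}

Matches: ["Tina Smith", "Liam Taylor"]

["Tina Smith", "Liam Taylor"]


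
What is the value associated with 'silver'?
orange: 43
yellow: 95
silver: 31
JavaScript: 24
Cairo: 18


Looking up key 'silver'
Value: 31

31


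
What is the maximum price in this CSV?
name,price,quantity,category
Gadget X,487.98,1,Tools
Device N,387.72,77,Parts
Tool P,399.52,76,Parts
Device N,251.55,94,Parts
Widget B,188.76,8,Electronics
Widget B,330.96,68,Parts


Computing maximum price:
Values: [487.98, 387.72, 399.52, 251.55, 188.76, 330.96]
Max = 487.98

487.98


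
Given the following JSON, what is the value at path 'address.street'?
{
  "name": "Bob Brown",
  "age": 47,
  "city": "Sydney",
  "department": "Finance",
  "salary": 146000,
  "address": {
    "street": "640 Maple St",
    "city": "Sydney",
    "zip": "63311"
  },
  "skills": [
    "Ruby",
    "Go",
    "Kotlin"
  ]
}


Query: address.street
Path: address -> street
Value: 640 Maple St

640 Maple St


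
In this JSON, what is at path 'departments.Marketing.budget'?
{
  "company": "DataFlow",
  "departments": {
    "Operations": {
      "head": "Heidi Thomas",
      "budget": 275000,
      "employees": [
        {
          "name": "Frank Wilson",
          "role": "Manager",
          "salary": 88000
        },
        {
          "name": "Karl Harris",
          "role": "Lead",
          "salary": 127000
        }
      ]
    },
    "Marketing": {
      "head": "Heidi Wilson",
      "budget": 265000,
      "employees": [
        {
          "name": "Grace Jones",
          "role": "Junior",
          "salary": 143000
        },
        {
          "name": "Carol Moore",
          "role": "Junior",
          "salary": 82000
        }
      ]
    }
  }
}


Path: departments.Marketing.budget

Navigate:
  -> departments
  -> Marketing
  -> budget = 265000

265000


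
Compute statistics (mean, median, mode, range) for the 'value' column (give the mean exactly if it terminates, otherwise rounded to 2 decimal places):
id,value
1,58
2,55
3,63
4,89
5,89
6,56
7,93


Data: [58, 55, 63, 89, 89, 56, 93]
Count: 7
Sum: 503
Mean: 503/7 ≈ 71.86 (rounded to 2 decimal places)
Sorted: [55, 56, 58, 63, 89, 89, 93]
Median: 63.0
Mode: 89 (2 times)
Range: 93 - 55 = 38
Min: 55, Max: 93

mean≈71.86, median=63.0, mode=89, range=38


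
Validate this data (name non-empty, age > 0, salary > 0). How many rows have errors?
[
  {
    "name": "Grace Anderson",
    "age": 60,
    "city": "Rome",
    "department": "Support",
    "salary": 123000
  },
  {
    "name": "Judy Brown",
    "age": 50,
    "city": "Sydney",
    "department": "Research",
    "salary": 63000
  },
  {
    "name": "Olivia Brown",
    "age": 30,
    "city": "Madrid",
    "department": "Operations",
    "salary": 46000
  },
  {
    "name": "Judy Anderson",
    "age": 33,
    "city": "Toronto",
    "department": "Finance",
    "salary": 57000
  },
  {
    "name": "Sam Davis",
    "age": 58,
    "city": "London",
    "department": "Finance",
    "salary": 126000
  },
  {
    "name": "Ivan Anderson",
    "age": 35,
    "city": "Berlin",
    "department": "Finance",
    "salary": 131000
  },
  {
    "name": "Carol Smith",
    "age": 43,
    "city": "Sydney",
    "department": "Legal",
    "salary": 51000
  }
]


Validating 7 records:
Rules: name non-empty, age > 0, salary > 0

  Row 1 (Grace Anderson): OK
  Row 2 (Judy Brown): OK
  Row 3 (Olivia Brown): OK
  Row 4 (Judy Anderson): OK
  Row 5 (Sam Davis): OK
  Row 6 (Ivan Anderson): OK
  Row 7 (Carol Smith): OK

Total errors: 0

0 errors


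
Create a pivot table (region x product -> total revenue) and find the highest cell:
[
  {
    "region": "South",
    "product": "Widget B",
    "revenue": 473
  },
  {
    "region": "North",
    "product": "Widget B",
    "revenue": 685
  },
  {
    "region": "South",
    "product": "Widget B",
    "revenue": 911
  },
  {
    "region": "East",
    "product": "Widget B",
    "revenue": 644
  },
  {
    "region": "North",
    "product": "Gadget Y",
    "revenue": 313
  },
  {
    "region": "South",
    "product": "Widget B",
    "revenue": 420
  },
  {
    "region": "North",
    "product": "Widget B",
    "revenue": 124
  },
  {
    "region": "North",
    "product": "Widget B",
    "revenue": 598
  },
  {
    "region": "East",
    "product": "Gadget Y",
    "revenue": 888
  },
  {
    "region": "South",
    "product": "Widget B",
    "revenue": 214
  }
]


Pivot: region (rows) x product (columns) -> total revenue

     Gadget Y      Widget B    
East           888           644  
North          313          1407  
South            0          2018  

Highest: South / Widget B = $2018

South / Widget B = $2018


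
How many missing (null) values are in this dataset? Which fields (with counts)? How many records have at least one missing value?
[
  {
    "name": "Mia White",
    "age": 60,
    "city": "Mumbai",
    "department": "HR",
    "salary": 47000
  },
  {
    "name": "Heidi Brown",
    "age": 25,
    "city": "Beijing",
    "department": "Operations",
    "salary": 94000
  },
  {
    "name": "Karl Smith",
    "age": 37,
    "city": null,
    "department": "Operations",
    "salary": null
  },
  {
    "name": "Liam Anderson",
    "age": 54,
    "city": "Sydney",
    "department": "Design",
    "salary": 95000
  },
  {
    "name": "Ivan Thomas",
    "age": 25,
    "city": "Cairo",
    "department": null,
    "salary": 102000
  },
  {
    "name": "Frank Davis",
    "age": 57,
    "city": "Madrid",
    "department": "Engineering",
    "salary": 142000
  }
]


Checking for missing (null) values in 6 records:

  Mia White: complete
  Heidi Brown: complete
  Karl Smith: city, salary
  Liam Anderson: complete
  Ivan Thomas: department
  Frank Davis: complete

Per field:
  name: 0 missing
  age: 0 missing
  city: 1 missing
  department: 1 missing
  salary: 1 missing

Total missing values: 3
Records with any missing: 2

3 missing values (city: 1, department: 1, salary: 1); 2 incomplete records


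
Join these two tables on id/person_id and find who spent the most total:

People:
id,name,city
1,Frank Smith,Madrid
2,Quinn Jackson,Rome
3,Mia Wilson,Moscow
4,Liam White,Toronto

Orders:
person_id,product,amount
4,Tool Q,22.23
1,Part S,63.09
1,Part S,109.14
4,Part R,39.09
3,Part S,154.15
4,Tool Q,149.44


Join on: people.id = orders.person_id

Joined rows:
  Liam White (Toronto) bought Tool Q for $22.23
  Frank Smith (Madrid) bought Part S for $63.09
  Frank Smith (Madrid) bought Part S for $109.14
  Liam White (Toronto) bought Part R for $39.09
  Mia Wilson (Moscow) bought Part S for $154.15
  Liam White (Toronto) bought Tool Q for $149.44

Total per person:
  Liam White: $210.76
  Frank Smith: $172.23
  Mia Wilson: $154.15

Top spender: Liam White ($210.76)

Liam White ($210.76)


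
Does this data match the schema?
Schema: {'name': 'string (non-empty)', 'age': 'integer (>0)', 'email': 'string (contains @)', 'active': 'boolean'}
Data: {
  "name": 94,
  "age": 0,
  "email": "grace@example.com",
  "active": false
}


Validating each field against schema:
  name: FAIL (94 is not a string)
  age: FAIL (0 is not > 0)
  email: OK (string with @)
  active: OK (boolean)

Result: INVALID (2 errors: name, age)

INVALID (2 errors: name, age)


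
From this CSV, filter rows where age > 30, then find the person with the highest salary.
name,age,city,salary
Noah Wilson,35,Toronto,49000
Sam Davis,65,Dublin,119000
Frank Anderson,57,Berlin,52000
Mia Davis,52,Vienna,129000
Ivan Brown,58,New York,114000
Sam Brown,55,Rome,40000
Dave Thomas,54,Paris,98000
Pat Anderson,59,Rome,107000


Filter: age > 30
Sort by: salary (descending)

Filtered records (8):
  Mia Davis, age 52, salary $129000
  Sam Davis, age 65, salary $119000
  Ivan Brown, age 58, salary $114000
  Pat Anderson, age 59, salary $107000
  Dave Thomas, age 54, salary $98000
  Frank Anderson, age 57, salary $52000
  Noah Wilson, age 35, salary $49000
  Sam Brown, age 55, salary $40000

Highest salary: Mia Davis ($129000)

Mia Davis


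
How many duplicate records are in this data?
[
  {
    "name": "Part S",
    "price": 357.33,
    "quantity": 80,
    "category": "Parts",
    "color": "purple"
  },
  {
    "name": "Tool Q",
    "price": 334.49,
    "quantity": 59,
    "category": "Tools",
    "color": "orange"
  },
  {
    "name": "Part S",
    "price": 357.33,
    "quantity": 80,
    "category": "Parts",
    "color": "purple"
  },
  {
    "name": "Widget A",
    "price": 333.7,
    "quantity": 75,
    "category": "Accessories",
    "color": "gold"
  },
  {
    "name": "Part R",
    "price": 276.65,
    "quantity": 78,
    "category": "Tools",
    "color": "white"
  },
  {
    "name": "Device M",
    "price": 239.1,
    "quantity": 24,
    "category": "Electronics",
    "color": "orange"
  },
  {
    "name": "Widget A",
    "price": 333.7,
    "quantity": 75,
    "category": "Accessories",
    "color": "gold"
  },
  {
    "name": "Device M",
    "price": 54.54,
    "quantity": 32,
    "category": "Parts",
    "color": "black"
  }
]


Checking 8 records for duplicates:

  Row 1: Part S ($357.33, qty 80)
  Row 2: Tool Q ($334.49, qty 59)
  Row 3: Part S ($357.33, qty 80) <-- DUPLICATE
  Row 4: Widget A ($333.7, qty 75)
  Row 5: Part R ($276.65, qty 78)
  Row 6: Device M ($239.1, qty 24)
  Row 7: Widget A ($333.7, qty 75) <-- DUPLICATE
  Row 8: Device M ($54.54, qty 32)

Duplicates found: 2
Unique records: 6

2 duplicates, 6 unique


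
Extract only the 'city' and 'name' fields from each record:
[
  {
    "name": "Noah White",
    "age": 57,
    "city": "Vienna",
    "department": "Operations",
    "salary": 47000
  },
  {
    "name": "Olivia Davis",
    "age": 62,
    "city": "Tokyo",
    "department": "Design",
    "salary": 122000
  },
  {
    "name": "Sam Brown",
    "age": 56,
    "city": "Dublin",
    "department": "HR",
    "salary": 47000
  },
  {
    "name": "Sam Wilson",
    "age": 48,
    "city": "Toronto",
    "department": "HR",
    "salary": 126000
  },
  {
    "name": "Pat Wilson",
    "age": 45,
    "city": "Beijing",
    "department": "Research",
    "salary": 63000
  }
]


Original: 5 records with fields: name, age, city, department, salary
Keep: ['city', 'name']
Drop: ['age', 'department', 'salary']
Result: 5 records, 2 fields each

[
  {
    "city": "Vienna",
    "name": "Noah White"
  },
  {
    "city": "Tokyo",
    "name": "Olivia Davis"
  },
  {
    "city": "Dublin",
    "name": "Sam Brown"
  },
  {
    "city": "Toronto",
    "name": "Sam Wilson"
  },
  {
    "city": "Beijing",
    "name": "Pat Wilson"
  }
]


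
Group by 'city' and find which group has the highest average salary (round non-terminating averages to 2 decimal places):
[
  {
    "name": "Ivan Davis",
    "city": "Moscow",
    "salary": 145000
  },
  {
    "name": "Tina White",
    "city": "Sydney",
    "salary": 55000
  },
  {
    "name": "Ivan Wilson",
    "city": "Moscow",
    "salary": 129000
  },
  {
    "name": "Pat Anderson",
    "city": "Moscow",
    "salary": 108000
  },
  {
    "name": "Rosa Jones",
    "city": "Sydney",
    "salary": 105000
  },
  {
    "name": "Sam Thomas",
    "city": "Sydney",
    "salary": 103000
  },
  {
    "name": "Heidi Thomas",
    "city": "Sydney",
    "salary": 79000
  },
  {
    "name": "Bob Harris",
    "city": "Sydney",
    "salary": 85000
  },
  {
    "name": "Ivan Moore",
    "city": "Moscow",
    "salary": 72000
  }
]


Group by: city

Groups:
  Moscow: 4 people, avg salary = 454000/4 = $113500
  Sydney: 5 people, avg salary = 427000/5 = $85400

Highest average salary: Moscow ($113500)

Moscow ($113500)


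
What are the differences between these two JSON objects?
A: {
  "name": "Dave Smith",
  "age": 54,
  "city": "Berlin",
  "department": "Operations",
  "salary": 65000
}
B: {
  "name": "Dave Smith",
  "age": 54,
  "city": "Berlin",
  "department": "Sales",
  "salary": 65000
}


Comparing each field (in key order):
  name: same
  age: same
  city: same
  department: DIFFERENT
  salary: same
Differences:
  department: Operations -> Sales

1 field(s) changed

1 change: department


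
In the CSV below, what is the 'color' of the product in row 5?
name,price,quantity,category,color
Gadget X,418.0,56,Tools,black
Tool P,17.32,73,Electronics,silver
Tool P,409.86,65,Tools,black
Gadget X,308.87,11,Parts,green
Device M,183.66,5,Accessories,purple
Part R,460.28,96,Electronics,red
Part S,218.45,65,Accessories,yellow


Query: Row 5 ('Device M'), column 'color'
Value: purple

purple


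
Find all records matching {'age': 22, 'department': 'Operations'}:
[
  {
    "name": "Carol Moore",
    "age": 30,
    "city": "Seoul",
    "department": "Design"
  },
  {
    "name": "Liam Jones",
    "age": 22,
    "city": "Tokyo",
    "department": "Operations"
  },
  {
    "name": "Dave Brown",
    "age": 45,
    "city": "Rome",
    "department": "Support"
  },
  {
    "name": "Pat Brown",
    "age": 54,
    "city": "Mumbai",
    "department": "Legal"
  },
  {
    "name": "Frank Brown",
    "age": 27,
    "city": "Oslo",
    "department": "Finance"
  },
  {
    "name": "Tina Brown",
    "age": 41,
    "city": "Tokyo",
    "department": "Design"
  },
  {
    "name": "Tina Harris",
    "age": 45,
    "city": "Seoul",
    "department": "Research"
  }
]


Search criteria: {'age': 22, 'department': 'Operations'}

Checking 7 records:
  Carol Moore: {age: 30, department: Design}
  Liam Jones: {age: 22, department: Operations} <-- MATCH
  Dave Brown: {age: 45, department: Support}
  Pat Brown: {age: 54, department: Legal}
  Frank Brown: {age: 27, department: Finance}
  Tina Brown: {age: 41, department: Design}
  Tina Harris: {age: 45, department: Research}

Matches: ["Liam Jones"]

["Liam Jones"]


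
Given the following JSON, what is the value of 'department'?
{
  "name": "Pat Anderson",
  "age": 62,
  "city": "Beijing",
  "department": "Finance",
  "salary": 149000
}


Looking up field 'department'
Value: Finance

Finance


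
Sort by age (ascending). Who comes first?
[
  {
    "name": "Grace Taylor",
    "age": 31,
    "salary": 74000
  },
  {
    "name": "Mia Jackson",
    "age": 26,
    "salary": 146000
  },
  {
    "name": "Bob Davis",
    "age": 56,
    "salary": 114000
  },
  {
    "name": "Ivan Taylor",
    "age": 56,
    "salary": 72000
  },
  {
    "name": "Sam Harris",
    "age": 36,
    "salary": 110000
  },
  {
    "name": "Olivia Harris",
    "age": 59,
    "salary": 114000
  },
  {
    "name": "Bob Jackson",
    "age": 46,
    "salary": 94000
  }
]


Sort by: age (ascending)

Sorted order:
  1. Mia Jackson (age = 26)
  2. Grace Taylor (age = 31)
  3. Sam Harris (age = 36)
  4. Bob Jackson (age = 46)
  5. Bob Davis (age = 56)
  6. Ivan Taylor (age = 56)
  7. Olivia Harris (age = 59)

First: Mia Jackson

Mia Jackson
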